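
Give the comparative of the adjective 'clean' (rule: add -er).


Apply comparative formation (add -er): 'clean' -> 'cleaner'.

cleaner


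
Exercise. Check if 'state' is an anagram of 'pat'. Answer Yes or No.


Sorted letters of 'state': 'aestt'
Sorted letters of 'pat': 'apt'
They do not match.

No


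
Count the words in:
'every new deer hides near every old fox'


Split into words: every | new | deer | hides | near | every | old | fox = 8 words.

8


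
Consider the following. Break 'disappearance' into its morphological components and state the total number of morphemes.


Step 1: Identify prefix: 'dis' (meaning: not/apart)
Step 2: Identify root: 'appear'
Step 3: Identify suffix(es): 'ance'
Decomposition: dis- (prefix: not/apart) + appear (root) + -ance (suffix: state/act)
Total morphemes: 3

3 morphemes (dis- (prefix: not/apart) + appear (root) + -ance (suffix: state/act))


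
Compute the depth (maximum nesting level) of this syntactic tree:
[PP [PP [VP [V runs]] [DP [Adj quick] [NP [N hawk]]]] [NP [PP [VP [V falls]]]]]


Count bracket nesting levels:
'[' at pos 0: depth = 1
'[' at pos 4: depth = 2
'[' at pos 8: depth = 3
'[' at pos 12: depth = 4
'[' at pos 22: depth = 3
'[' at pos 26: depth = 4
'[' at pos 38: depth = 4
'[' at pos 42: depth = 5
'[' at pos 54: depth = 2
'[' at pos 58: depth = 3
'[' at pos 62: depth = 4
'[' at pos 66: depth = 5
Maximum depth reached: 5

5


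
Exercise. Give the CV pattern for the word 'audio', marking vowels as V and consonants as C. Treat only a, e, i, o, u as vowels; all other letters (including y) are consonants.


Letter mapping: a = V, u = V, d = C, i = V, o = V.

VVCVV


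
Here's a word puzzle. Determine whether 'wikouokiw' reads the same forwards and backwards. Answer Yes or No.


Forward: 'wikouokiw'
Reversed: 'wikouokiw'
They are identical.

Yes


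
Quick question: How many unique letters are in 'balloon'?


Unique letters in 'balloon': {a, b, l, n, o} = 5 distinct letters.

5


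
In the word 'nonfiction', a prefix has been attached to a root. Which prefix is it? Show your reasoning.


The word 'nonfiction' = 'non' (prefix) + 'fiction' (root). The prefix is 'non'.

non


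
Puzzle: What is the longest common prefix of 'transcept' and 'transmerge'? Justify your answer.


Compare from the start: 5 characters match: 'trans'. Mismatch at position 6: 'c' vs 'm'.

trans


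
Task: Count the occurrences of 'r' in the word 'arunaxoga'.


Letter 'r' in 'arunaxoga': found at position(s) 2 = 1 occurrence(s).

1


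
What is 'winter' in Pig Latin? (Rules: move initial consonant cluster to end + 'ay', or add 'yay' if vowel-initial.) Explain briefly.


'winter': move consonant cluster 'w' to end and add 'ay': 'interway'.

interway


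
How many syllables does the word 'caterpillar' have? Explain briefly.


Break 'caterpillar' into syllables: cat-er-pil-lar -> cat | er | pil | lar = 4 syllables

4 syllables


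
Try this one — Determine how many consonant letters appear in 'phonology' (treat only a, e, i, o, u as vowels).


Consonants in 'phonology': p, h, n, l, g, y = 6 consonants.

6


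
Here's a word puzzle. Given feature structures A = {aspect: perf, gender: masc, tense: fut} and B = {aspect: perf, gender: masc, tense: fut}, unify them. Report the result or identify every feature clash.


Compare features:
aspect: A=perf vs B=perf -> unified: perf
gender: A=masc vs B=masc -> unified: masc
tense: A=fut vs B=fut -> unified: fut
No clashes found.

Unified: {aspect: perf, gender: masc, tense: fut}


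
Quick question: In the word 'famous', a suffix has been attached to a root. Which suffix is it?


The word 'famous' = 'fame' (root) + '-ous' (suffix). The suffix is '-ous'.

ous


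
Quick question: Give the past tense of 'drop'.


Apply rule: Double final consonant and add -ed. 'drop' becomes 'dropped'.

dropped


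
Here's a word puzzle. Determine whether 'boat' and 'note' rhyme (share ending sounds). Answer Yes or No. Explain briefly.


Rime (stressed vowel + following sounds) of 'boat': -oat = /oʊt/
Rime of 'note': -ote = /oʊt/
/oʊt/ and /oʊt/ are the same ending sound, so the words rhyme.

Yes


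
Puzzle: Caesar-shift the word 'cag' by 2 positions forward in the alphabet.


Shift each letter by 2: c -> e, a -> c, g -> i. Result: 'eci'.

eci


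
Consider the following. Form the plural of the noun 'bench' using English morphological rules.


Apply rule: Add -es (sibilant/fricative ending). 'bench' becomes 'benches'.

benches


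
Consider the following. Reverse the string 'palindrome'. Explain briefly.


Reverse 'palindrome' character by character: 'emordnilap'.

emordnilap


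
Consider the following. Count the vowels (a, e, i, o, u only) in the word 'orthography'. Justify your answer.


Vowels in 'orthography': o, o, a = 3 vowels.

3


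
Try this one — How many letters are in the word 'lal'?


Spell out 'lal' and number each letter: l(1), a(2), l(3). Total: 3 letters.

3


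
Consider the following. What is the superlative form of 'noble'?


Apply superlative formation (ends in e: add -st): 'noble' -> 'noblest'.

noblest


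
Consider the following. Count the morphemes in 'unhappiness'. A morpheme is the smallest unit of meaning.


Decomposition: un- (prefix) + happy (root) + -ness (suffix) = 3 morpheme(s)

3 morphemes


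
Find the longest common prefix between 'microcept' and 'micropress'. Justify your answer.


Compare from the start: 5 characters match: 'micro'. Mismatch at position 6: 'c' vs 'p'.

micro


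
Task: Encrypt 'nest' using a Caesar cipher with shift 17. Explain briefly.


Shift each letter by 17: n -> e, e -> v, s -> j, t -> k. Result: 'evjk'.

evjk


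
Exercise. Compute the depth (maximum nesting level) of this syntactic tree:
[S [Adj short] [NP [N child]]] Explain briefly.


Count bracket nesting levels:
'[' at pos 0: depth = 1
'[' at pos 3: depth = 2
'[' at pos 15: depth = 2
'[' at pos 19: depth = 3
Maximum depth reached: 3

3


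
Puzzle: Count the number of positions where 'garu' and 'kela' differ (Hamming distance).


Alignment:
Position 1: 'g' vs 'k' = DIFFER
Position 2: 'a' vs 'e' = DIFFER
Position 3: 'r' vs 'l' = DIFFER
Position 4: 'u' vs 'a' = DIFFER
Total differences: 4

4


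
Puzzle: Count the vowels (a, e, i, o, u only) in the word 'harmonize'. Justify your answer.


Vowels in 'harmonize': a, o, i, e = 4 vowels.

4


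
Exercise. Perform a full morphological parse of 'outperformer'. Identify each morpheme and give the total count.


Step 1: Identify prefix: 'out' (meaning: surpass)
Step 2: Identify root: 'perform'
Step 3: Identify suffix(es): 'er'
Decomposition: out- (prefix: surpass) + perform (root) + -er (suffix: one who)
Total morphemes: 3

3 morphemes (out- (prefix: surpass) + perform (root) + -er (suffix: one who))


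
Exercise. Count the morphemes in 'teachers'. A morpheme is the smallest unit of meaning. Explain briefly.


Decomposition: teach (root) + -er (suffix) + -s (plural) = 3 morpheme(s)

3 morphemes


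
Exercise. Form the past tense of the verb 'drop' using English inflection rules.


Apply rule: Double final consonant and add -ed. 'drop' becomes 'dropped'.

dropped


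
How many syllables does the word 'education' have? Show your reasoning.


Break 'education' into syllables: ed-u-ca-tion -> ed | u | ca | tion = 4 syllables

4 syllables


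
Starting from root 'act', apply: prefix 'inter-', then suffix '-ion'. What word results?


Step 1: Add prefix 'inter-' to 'act' = 'interact'
Step 2: Add suffix '-ion' to 'interact' = 'interaction'

interaction


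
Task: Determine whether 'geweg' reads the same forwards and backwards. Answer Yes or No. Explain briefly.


Forward: 'geweg'
Reversed: 'geweg'
They are identical.

Yes


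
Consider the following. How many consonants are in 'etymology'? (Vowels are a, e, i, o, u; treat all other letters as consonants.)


Consonants in 'etymology': t, y, m, l, g, y = 6 consonants.

6


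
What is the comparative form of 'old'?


Apply comparative formation (add -er): 'old' -> 'older'.

older


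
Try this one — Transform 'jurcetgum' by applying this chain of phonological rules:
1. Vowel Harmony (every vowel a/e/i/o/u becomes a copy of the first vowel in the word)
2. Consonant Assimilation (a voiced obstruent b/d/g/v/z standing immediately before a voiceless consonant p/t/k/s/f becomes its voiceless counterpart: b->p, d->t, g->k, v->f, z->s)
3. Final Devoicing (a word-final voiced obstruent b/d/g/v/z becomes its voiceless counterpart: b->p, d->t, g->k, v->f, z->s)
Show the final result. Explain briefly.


Starting form: 'jurcetgum'
Rule 1: Vowel Harmony: all vowels become 'u' (matching first vowel). 'jurcetgum' -> 'jurcutgum'
Rule 2: Consonant Assimilation: no voiced obstruent (b/d/g/v/z) stands immediately before a voiceless consonant (p/t/k/s/f). No change.
Rule 3: Final Devoicing: final consonant 'm' is not one of the voiced obstruents b/d/g/v/z. No change.
Final form: 'jurcutgum'

jurcutgum


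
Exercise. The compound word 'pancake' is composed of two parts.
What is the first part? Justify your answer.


Split 'pancake' into 'pan' + 'cake'. The first part is 'pan'.

pan


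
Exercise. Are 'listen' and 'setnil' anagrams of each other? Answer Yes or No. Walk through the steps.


Sorted letters of 'listen': 'eilnst'
Sorted letters of 'setnil': 'eilnst'
They match.

Yes


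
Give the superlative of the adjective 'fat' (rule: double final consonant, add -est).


Apply superlative formation (double final consonant, add -est): 'fat' -> 'fattest'.

fattest


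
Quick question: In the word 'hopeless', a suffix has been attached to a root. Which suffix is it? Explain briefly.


The word 'hopeless' = 'hope' (root) + '-less' (suffix). The suffix is '-less'.

less


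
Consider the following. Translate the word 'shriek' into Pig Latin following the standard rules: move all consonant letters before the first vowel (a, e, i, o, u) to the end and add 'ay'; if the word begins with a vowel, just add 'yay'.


'shriek': move consonant cluster 'shr' to end and add 'ay': 'iekshray'.

iekshray


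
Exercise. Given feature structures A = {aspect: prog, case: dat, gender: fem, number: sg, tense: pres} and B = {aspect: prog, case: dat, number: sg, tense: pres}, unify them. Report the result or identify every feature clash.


Compare features:
aspect: A=prog vs B=prog -> unified: prog
case: A=dat vs B=dat -> unified: dat
gender: A=fem vs B=_ -> unified: fem
number: A=sg vs B=sg -> unified: sg
tense: A=pres vs B=pres -> unified: pres
No clashes found.

Unified: {aspect: prog, case: dat, gender: fem, number: sg, tense: pres}


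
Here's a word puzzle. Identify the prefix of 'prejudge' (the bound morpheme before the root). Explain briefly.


The word 'prejudge' = 'pre' (prefix) + 'judge' (root). The prefix is 'pre'.

pre


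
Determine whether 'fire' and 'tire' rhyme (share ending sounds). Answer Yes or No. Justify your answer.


Rime (stressed vowel + following sounds) of 'fire': -ire = /aɪər/
Rime of 'tire': -ire = /aɪər/
/aɪər/ and /aɪər/ are the same ending sound, so the words rhyme.

Yes


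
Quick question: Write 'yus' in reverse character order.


Reverse 'yus' character by character: 'suy'.

suy


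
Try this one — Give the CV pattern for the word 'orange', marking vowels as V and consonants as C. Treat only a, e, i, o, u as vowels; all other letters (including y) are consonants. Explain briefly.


Letter mapping: o = V, r = C, a = V, n = C, g = C, e = V.

VCVCCV


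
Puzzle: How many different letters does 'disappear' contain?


Unique letters in 'disappear': {a, d, e, i, p, r, s} = 7 distinct letters.

7


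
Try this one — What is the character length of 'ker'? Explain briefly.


Spell out 'ker' and number each letter: k(1), e(2), r(3). Total: 3 letters.

3


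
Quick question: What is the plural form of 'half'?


Apply rule: Change -f to -ves. 'half' becomes 'halves'.

halves


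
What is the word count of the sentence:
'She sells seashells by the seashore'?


Split into words: She | sells | seashells | by | the | seashore = 6 words.

6


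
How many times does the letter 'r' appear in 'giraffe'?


Letter 'r' in 'giraffe': found at position(s) 3 = 1 occurrence(s).

1


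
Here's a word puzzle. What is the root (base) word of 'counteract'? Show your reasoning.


Remove prefix 'counter' from 'counteract' to get root 'act'.

act


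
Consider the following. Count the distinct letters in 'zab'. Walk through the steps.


Unique letters in 'zab': {a, b, z} = 3 distinct letters.

3


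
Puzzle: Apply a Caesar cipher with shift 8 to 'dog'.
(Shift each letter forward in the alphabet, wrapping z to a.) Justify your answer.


Shift each letter by 8: d -> l, o -> w, g -> o. Result: 'lwo'.

lwo


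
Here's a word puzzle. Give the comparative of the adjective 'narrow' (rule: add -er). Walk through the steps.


Apply comparative formation (add -er): 'narrow' -> 'narrower'.

narrower


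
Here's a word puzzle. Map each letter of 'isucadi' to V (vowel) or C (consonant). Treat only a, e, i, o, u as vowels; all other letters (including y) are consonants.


Letter mapping: i = V, s = C, u = V, c = C, a = V, d = C, i = V.

VCVCVCV


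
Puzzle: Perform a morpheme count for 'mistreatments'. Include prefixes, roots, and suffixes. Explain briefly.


Decomposition: mis- (prefix) + treat (root) + -ment (suffix) + -s (plural) = 4 morpheme(s)

4 morphemes


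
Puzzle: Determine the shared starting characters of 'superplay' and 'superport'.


Compare from the start: 6 characters match: 'superp'. Mismatch at position 7: 'l' vs 'o'.

superp


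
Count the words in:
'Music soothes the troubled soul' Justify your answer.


Split into words: Music | soothes | the | troubled | soul = 5 words.

5


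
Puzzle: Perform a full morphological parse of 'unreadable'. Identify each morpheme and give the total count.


Step 1: Identify prefix: 'un' (meaning: not/reverse)
Step 2: Identify root: 'read'
Step 3: Identify suffix(es): 'able'
Decomposition: un- (prefix: not/reverse) + read (root) + -able (suffix: capable of)
Total morphemes: 3

3 morphemes (un- (prefix: not/reverse) + read (root) + -able (suffix: capable of))


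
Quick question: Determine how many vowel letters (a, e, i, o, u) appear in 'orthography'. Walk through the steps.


Vowels in 'orthography': o, o, a = 3 vowels.

3


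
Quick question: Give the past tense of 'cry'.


Apply rule: Change -y to -ied. 'cry' becomes 'cried'.

cried


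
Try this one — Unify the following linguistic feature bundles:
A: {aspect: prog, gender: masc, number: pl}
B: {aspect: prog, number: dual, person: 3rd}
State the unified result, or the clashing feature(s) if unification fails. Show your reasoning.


Compare features:
aspect: A=prog vs B=prog -> unified: prog
gender: A=masc vs B=_ -> unified: masc
number: A=pl vs B=dual -> CLASH
person: A=_ vs B=3rd -> unified: 3rd
Clash detected on feature 'number' (pl vs dual); unification fails.

CLASH on 'number' (pl vs dual)


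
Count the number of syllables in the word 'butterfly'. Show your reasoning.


Break 'butterfly' into syllables: but-ter-fly -> but | ter | fly = 3 syllables

3 syllables


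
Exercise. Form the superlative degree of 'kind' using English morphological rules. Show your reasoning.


Apply superlative formation (add -est): 'kind' -> 'kindest'.

kindest


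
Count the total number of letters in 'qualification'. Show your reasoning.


Spell out 'qualification' and number each letter: q(1), u(2), a(3), l(4), i(5), f(6), i(7), c(8), a(9), t(10), i(11), o(12), n(13). Total: 13 letters.

13


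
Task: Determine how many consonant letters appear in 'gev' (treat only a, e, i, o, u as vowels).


Consonants in 'gev': g, v = 2 consonants.

2


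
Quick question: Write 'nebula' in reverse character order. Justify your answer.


Reverse 'nebula' character by character: 'aluben'.

aluben


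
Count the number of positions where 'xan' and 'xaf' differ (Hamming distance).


Alignment:
Position 1: 'x' vs 'x' = match
Position 2: 'a' vs 'a' = match
Position 3: 'n' vs 'f' = DIFFER
Total differences: 1

1


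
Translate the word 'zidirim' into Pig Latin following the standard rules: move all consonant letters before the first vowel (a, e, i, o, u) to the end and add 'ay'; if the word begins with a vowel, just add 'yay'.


'zidirim': move consonant cluster 'z' to end and add 'ay': 'idirimzay'.

idirimzay


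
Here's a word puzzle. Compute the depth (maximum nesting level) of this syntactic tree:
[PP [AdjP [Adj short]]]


Count bracket nesting levels:
'[' at pos 0: depth = 1
'[' at pos 4: depth = 2
'[' at pos 10: depth = 3
Maximum depth reached: 3

3


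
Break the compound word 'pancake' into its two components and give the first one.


Split 'pancake' into 'pan' + 'cake'. The first part is 'pan'.

pan


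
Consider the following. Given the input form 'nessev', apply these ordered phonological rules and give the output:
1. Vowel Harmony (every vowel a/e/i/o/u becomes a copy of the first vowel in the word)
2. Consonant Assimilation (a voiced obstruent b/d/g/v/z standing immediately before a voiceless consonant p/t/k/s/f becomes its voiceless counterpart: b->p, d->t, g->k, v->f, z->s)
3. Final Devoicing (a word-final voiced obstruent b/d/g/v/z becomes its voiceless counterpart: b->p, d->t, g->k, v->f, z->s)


Starting form: 'nessev'
Rule 1: Vowel Harmony: all vowels already match. No change.
Rule 2: Consonant Assimilation: no voiced obstruent (b/d/g/v/z) stands immediately before a voiceless consonant (p/t/k/s/f). No change.
Rule 3: Final Devoicing: word-final voiced obstruent 'v' becomes voiceless 'f'. 'nessev' -> 'nessef'
Final form: 'nessef'

nessef


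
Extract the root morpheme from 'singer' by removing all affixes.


Remove suffix '-er' from 'singer' to get root 'sing'.

sing


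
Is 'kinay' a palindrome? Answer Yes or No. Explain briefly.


Forward: 'kinay'
Reversed: 'yanik'
They differ.

No


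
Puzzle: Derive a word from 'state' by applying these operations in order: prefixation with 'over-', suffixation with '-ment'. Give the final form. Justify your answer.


Step 1: Add prefix 'over-' to 'state' = 'overstate'
Step 2: Add suffix '-ment' to 'overstate' = 'overstatement'

overstatement


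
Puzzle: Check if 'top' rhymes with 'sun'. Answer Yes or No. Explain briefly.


Rime (stressed vowel + following sounds) of 'top': -op = /ɒp/
Rime of 'sun': -un = /ʌn/
/ɒp/ and /ʌn/ are different ending sounds, so the words do not rhyme.

No


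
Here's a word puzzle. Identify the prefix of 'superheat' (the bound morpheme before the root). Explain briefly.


The word 'superheat' = 'super' (prefix) + 'heat' (root). The prefix is 'super'.

super


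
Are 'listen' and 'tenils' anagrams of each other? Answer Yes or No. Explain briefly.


Sorted letters of 'listen': 'eilnst'
Sorted letters of 'tenils': 'eilnst'
They match.

Yes


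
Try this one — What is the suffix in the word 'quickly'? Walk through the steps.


The word 'quickly' = 'quick' (root) + '-ly' (suffix). The suffix is '-ly'.

ly


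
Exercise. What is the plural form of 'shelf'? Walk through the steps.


Apply rule: Change -f to -ves. 'shelf' becomes 'shelves'.

shelves


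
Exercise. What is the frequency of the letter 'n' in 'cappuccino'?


Letter 'n' in 'cappuccino': found at position(s) 9 = 1 occurrence(s).

1


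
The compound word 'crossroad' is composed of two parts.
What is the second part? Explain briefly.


Split 'crossroad' into 'cross' + 'road'. The second part is 'road'.

road


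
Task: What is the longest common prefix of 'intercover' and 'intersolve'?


Compare from the start: 5 characters match: 'inter'. Mismatch at position 6: 'c' vs 's'.

inter


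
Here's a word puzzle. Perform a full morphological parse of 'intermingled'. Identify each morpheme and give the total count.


Step 1: Identify prefix: 'inter' (meaning: between)
Step 2: Identify root: 'mingle'
Step 3: Identify suffix(es): 'ed'
Decomposition: inter- (prefix: between) + mingle (root) + -ed (suffix: past)
Total morphemes: 3

3 morphemes (inter- (prefix: between) + mingle (root) + -ed (suffix: past))


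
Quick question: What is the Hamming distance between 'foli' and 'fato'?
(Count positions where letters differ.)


Alignment:
Position 1: 'f' vs 'f' = match
Position 2: 'o' vs 'a' = DIFFER
Position 3: 'l' vs 't' = DIFFER
Position 4: 'i' vs 'o' = DIFFER
Total differences: 3

3


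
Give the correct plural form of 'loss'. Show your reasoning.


Apply rule: Add -es (sibilant/fricative ending). 'loss' becomes 'losses'.

losses


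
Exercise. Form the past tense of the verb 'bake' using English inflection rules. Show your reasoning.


Apply rule: Add -d (word ends in -e). 'bake' becomes 'baked'.

baked


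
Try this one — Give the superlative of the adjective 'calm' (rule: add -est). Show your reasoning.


Apply superlative formation (add -est): 'calm' -> 'calmest'.

calmest


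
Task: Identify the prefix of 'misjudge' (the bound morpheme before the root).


The word 'misjudge' = 'mis' (prefix) + 'judge' (root). The prefix is 'mis'.

mis


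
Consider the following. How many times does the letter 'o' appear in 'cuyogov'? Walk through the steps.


Letter 'o' in 'cuyogov': found at position(s) 4, 6 = 2 occurrence(s).

2


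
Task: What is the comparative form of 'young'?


Apply comparative formation (add -er): 'young' -> 'younger'.

younger


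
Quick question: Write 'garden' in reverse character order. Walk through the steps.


Reverse 'garden' character by character: 'nedrag'.

nedrag


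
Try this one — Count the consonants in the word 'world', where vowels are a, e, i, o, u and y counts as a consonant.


Consonants in 'world': w, r, l, d = 4 consonants.

4


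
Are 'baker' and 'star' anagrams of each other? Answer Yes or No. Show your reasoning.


Sorted letters of 'baker': 'abekr'
Sorted letters of 'star': 'arst'
They do not match.

No


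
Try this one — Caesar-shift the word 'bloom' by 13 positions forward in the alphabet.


Shift each letter by 13: b -> o, l -> y, o -> b, o -> b, m -> z. Result: 'oybbz'.

oybbz


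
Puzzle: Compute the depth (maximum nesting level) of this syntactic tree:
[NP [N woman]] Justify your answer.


Count bracket nesting levels:
'[' at pos 0: depth = 1
'[' at pos 4: depth = 2
Maximum depth reached: 2

2


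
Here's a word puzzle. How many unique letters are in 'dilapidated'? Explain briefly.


Unique letters in 'dilapidated': {a, d, e, i, l, p, t} = 7 distinct letters.

7


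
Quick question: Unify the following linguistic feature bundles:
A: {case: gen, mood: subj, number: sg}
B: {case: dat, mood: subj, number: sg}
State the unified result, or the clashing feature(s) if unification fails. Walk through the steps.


Compare features:
case: A=gen vs B=dat -> CLASH
mood: A=subj vs B=subj -> unified: subj
number: A=sg vs B=sg -> unified: sg
Clash detected on feature 'case' (gen vs dat); unification fails.

CLASH on 'case' (gen vs dat)


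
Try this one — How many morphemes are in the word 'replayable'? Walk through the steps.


Decomposition: re- (prefix) + play (root) + -able (suffix) = 3 morpheme(s)

3 morphemes


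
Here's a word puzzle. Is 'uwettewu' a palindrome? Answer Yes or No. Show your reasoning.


Forward: 'uwettewu'
Reversed: 'uwettewu'
They are identical.

Yes


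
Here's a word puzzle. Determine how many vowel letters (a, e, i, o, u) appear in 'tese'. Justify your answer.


Vowels in 'tese': e, e = 2 vowels.

2


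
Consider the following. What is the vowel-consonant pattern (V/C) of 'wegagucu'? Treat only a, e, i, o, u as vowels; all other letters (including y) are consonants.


Letter mapping: w = C, e = V, g = C, a = V, g = C, u = V, c = C, u = V.

CVCVCVCV


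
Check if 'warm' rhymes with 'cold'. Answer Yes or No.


Rime (stressed vowel + following sounds) of 'warm': -arm = /ɔːrm/
Rime of 'cold': -old = /oʊld/
/ɔːrm/ and /oʊld/ are different ending sounds, so the words do not rhyme.

No


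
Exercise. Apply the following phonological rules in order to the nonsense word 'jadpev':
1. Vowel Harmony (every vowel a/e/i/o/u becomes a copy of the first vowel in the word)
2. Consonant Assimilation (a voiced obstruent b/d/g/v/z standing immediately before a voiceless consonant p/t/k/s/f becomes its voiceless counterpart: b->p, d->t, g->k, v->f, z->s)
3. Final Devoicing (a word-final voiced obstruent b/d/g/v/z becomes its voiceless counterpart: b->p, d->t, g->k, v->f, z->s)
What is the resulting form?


Starting form: 'jadpev'
Rule 1: Vowel Harmony: all vowels become 'a' (matching first vowel). 'jadpev' -> 'jadpav'
Rule 2: Consonant Assimilation: voiced obstruent before voiceless consonant becomes voiceless ('dp' -> 'tp'). 'jadpav' -> 'jatpav'
Rule 3: Final Devoicing: word-final voiced obstruent 'v' becomes voiceless 'f'. 'jatpav' -> 'jatpaf'
Final form: 'jatpaf'

jatpaf


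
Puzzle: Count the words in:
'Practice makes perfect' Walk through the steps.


Split into words: Practice | makes | perfect = 3 words.

3


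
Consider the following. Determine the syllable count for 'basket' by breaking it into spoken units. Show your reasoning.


Break 'basket' into syllables: bas-ket -> bas | ket = 2 syllables

2 syllables


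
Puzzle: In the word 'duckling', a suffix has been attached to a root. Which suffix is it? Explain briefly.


The word 'duckling' = 'duck' (root) + '-ling' (suffix). The suffix is '-ling'.

ling


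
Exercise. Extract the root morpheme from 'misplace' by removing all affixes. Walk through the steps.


Remove prefix 'mis' from 'misplace' to get root 'place'.

place


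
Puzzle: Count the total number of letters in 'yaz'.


Spell out 'yaz' and number each letter: y(1), a(2), z(3). Total: 3 letters.

3


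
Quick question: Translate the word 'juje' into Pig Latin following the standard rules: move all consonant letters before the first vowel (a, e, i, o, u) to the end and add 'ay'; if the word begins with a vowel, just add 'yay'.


'juje': move consonant cluster 'j' to end and add 'ay': 'ujejay'.

ujejay


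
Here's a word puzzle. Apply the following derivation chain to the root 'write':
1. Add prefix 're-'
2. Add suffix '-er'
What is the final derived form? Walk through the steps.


Step 1: Add prefix 're-' to 'write' = 'rewrite'
Step 2: Add suffix '-er' to 'rewrite' = 'rewriter'

rewriter


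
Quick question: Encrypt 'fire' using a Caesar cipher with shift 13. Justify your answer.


Shift each letter by 13: f -> s, i -> v, r -> e, e -> r. Result: 'sver'.

sver


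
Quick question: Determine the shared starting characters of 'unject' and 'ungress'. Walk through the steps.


Compare from the start: 2 characters match: 'un'. Mismatch at position 3: 'j' vs 'g'.

un


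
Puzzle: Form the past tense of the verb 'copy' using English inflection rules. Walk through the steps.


Apply rule: Change -y to -ied. 'copy' becomes 'copied'.

copied


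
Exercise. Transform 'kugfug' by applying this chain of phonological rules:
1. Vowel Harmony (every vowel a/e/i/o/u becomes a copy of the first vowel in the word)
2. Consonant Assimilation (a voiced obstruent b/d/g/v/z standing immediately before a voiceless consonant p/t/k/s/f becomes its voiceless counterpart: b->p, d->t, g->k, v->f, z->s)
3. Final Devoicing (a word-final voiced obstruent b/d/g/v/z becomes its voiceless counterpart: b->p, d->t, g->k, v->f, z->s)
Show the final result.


Starting form: 'kugfug'
Rule 1: Vowel Harmony: all vowels already match. No change.
Rule 2: Consonant Assimilation: voiced obstruent before voiceless consonant becomes voiceless ('gf' -> 'kf'). 'kugfug' -> 'kukfug'
Rule 3: Final Devoicing: word-final voiced obstruent 'g' becomes voiceless 'k'. 'kukfug' -> 'kukfuk'
Final form: 'kukfuk'

kukfuk


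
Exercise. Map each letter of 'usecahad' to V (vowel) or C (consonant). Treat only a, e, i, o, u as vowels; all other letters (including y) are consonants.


Letter mapping: u = V, s = C, e = V, c = C, a = V, h = C, a = V, d = C.

VCVCVCVC


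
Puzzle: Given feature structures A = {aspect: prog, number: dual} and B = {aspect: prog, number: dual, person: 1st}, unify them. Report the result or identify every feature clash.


Compare features:
aspect: A=prog vs B=prog -> unified: prog
number: A=dual vs B=dual -> unified: dual
person: A=_ vs B=1st -> unified: 1st
No clashes found.

Unified: {aspect: prog, number: dual, person: 1st}


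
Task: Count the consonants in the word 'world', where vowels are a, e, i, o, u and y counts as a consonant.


Consonants in 'world': w, r, l, d = 4 consonants.

4


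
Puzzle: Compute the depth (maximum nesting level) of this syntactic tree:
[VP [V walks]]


Count bracket nesting levels:
'[' at pos 0: depth = 1
'[' at pos 4: depth = 2
Maximum depth reached: 2

2


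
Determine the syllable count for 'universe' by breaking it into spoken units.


Break 'universe' into syllables: u-ni-verse -> u | ni | verse = 3 syllables

3 syllables


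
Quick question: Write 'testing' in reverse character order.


Reverse 'testing' character by character: 'gnitset'.

gnitset


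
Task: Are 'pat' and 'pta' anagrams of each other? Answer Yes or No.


Sorted letters of 'pat': 'apt'
Sorted letters of 'pta': 'apt'
They match.

Yes


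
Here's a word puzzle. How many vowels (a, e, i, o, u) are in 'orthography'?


Vowels in 'orthography': o, o, a = 3 vowels.

3


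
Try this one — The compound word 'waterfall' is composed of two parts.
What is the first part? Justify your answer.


Split 'waterfall' into 'water' + 'fall'. The first part is 'water'.

water


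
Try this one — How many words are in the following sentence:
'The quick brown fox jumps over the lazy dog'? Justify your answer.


Split into words: The | quick | brown | fox | jumps | over | the | lazy | dog = 9 words.

9


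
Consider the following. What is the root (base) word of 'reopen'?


Remove prefix 're' from 'reopen' to get root 'open'.

open


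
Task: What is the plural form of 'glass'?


Apply rule: Add -es (sibilant/fricative ending). 'glass' becomes 'glasses'.

glasses


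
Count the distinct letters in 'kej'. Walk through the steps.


Unique letters in 'kej': {e, j, k} = 3 distinct letters.

3


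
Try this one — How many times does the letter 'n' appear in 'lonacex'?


Letter 'n' in 'lonacex': found at position(s) 3 = 1 occurrence(s).

1


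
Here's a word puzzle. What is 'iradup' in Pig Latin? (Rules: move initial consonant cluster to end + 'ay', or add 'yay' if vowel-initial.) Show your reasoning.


'iradup' starts with a vowel, so add 'yay': 'iradupyay'.

iradupyay


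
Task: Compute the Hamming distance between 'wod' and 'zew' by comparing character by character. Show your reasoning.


Alignment:
Position 1: 'w' vs 'z' = DIFFER
Position 2: 'o' vs 'e' = DIFFER
Position 3: 'd' vs 'w' = DIFFER
Total differences: 3

3


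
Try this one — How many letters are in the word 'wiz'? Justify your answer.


Spell out 'wiz' and number each letter: w(1), i(2), z(3). Total: 3 letters.

3


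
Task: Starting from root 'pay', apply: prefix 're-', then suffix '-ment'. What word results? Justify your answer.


Step 1: Add prefix 're-' to 'pay' = 'repay'
Step 2: Add suffix '-ment' to 'repay' = 'repayment'

repayment


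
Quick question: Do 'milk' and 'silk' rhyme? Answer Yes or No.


Rime (stressed vowel + following sounds) of 'milk': -ilk = /ɪlk/
Rime of 'silk': -ilk = /ɪlk/
/ɪlk/ and /ɪlk/ are the same ending sound, so the words rhyme.

Yes


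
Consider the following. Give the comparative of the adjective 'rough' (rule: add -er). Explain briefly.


Apply comparative formation (add -er): 'rough' -> 'rougher'.

rougher


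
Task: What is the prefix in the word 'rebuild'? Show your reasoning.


The word 'rebuild' = 're' (prefix) + 'build' (root). The prefix is 're'.

re


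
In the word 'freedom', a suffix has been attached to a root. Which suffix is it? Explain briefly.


The word 'freedom' = 'free' (root) + '-dom' (suffix). The suffix is '-dom'.

dom


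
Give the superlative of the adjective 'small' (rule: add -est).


Apply superlative formation (add -est): 'small' -> 'smallest'.

smallest


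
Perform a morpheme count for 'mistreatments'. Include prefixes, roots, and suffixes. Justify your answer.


Decomposition: mis- (prefix) + treat (root) + -ment (suffix) + -s (plural) = 4 morpheme(s)

4 morphemes


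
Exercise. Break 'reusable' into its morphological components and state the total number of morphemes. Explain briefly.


Step 1: Identify prefix: 're' (meaning: again)
Step 2: Identify root: 'use'
Step 3: Identify suffix(es): 'able'
Decomposition: re- (prefix: again) + use (root) + -able (suffix: capable of)
Total morphemes: 3

3 morphemes (re- (prefix: again) + use (root) + -able (suffix: capable of))


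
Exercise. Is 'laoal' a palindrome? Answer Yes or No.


Forward: 'laoal'
Reversed: 'laoal'
They are identical.

Yes


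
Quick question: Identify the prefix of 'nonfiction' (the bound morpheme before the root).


The word 'nonfiction' = 'non' (prefix) + 'fiction' (root). The prefix is 'non'.

non


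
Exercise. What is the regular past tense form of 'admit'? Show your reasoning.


Apply rule: Double final consonant and add -ed. 'admit' becomes 'admitted'.

admitted


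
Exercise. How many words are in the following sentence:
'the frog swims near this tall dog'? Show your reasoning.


Split into words: the | frog | swims | near | this | tall | dog = 7 words.

7


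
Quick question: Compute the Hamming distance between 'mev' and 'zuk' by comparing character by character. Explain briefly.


Alignment:
Position 1: 'm' vs 'z' = DIFFER
Position 2: 'e' vs 'u' = DIFFER
Position 3: 'v' vs 'k' = DIFFER
Total differences: 3

3


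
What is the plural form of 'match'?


Apply rule: Add -es (sibilant/fricative ending). 'match' becomes 'matches'.

matches


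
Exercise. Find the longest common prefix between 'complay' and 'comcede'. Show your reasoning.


Compare from the start: 3 characters match: 'com'. Mismatch at position 4: 'p' vs 'c'.

com


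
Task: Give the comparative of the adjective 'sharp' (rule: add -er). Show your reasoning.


Apply comparative formation (add -er): 'sharp' -> 'sharper'.

sharper


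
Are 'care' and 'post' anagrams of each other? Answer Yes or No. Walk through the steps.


Sorted letters of 'care': 'acer'
Sorted letters of 'post': 'opst'
They do not match.

No


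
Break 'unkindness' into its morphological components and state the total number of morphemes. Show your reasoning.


Step 1: Identify prefix: 'un' (meaning: not/reverse)
Step 2: Identify root: 'kind'
Step 3: Identify suffix(es): 'ness'
Decomposition: un- (prefix: not/reverse) + kind (root) + -ness (suffix: state of)
Total morphemes: 3

3 morphemes (un- (prefix: not/reverse) + kind (root) + -ness (suffix: state of))


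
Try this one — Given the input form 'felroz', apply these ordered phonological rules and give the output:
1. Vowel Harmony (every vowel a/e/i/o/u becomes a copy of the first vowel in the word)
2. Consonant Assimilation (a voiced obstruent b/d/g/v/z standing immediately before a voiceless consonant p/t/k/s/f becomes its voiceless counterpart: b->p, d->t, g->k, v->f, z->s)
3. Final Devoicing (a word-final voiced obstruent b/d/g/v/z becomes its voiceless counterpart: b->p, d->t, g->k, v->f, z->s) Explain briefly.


Starting form: 'felroz'
Rule 1: Vowel Harmony: all vowels become 'e' (matching first vowel). 'felroz' -> 'felrez'
Rule 2: Consonant Assimilation: no voiced obstruent (b/d/g/v/z) stands immediately before a voiceless consonant (p/t/k/s/f). No change.
Rule 3: Final Devoicing: word-final voiced obstruent 'z' becomes voiceless 's'. 'felrez' -> 'felres'
Final form: 'felres'

felres


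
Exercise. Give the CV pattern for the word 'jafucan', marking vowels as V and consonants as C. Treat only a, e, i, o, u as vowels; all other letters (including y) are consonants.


Letter mapping: j = C, a = V, f = C, u = V, c = C, a = V, n = C.

CVCVCVC


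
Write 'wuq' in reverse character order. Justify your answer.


Reverse 'wuq' character by character: 'quw'.

quw


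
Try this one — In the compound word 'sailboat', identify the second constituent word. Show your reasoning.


Split 'sailboat' into 'sail' + 'boat'. The second part is 'boat'.

boat


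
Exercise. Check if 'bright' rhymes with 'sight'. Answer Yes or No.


Rime (stressed vowel + following sounds) of 'bright': -ight = /aɪt/
Rime of 'sight': -ight = /aɪt/
/aɪt/ and /aɪt/ are the same ending sound, so the words rhyme.

Yes


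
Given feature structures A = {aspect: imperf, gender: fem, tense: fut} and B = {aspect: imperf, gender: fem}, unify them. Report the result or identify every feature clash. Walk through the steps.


Compare features:
aspect: A=imperf vs B=imperf -> unified: imperf
gender: A=fem vs B=fem -> unified: fem
tense: A=fut vs B=_ -> unified: fut
No clashes found.

Unified: {aspect: imperf, gender: fem, tense: fut}


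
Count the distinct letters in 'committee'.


Unique letters in 'committee': {c, e, i, m, o, t} = 6 distinct letters.

6


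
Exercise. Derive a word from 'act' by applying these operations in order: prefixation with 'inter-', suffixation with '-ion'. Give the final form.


Step 1: Add prefix 'inter-' to 'act' = 'interact'
Step 2: Add suffix '-ion' to 'interact' = 'interaction'

interaction


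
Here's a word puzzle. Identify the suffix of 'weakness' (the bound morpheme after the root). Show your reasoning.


The word 'weakness' = 'weak' (root) + '-ness' (suffix). The suffix is '-ness'.

ness


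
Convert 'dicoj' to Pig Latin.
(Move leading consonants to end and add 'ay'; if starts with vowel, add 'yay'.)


'dicoj': move consonant cluster 'd' to end and add 'ay': 'icojday'.

icojday


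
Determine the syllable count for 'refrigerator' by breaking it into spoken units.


Break 'refrigerator' into syllables: re-frig-er-a-tor -> re | frig | er | a | tor = 5 syllables

5 syllables


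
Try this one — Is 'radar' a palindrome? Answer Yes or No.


Forward: 'radar'
Reversed: 'radar'
They are identical.

Yes


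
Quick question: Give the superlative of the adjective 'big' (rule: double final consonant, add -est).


Apply superlative formation (double final consonant, add -est): 'big' -> 'biggest'.

biggest


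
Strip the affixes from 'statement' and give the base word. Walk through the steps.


Remove suffix '-ment' from 'statement' to get root 'state'.

state


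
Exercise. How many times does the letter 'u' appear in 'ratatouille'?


Letter 'u' in 'ratatouille': found at position(s) 7 = 1 occurrence(s).

1


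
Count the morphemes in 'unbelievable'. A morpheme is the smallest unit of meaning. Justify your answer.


Decomposition: un- (prefix) + believe (root) + -able (suffix) = 3 morpheme(s)

3 morphemes


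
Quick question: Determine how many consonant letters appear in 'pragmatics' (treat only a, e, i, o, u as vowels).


Consonants in 'pragmatics': p, r, g, m, t, c, s = 7 consonants.

7


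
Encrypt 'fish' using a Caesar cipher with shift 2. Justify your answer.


Shift each letter by 2: f -> h, i -> k, s -> u, h -> j. Result: 'hkuj'.

hkuj
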